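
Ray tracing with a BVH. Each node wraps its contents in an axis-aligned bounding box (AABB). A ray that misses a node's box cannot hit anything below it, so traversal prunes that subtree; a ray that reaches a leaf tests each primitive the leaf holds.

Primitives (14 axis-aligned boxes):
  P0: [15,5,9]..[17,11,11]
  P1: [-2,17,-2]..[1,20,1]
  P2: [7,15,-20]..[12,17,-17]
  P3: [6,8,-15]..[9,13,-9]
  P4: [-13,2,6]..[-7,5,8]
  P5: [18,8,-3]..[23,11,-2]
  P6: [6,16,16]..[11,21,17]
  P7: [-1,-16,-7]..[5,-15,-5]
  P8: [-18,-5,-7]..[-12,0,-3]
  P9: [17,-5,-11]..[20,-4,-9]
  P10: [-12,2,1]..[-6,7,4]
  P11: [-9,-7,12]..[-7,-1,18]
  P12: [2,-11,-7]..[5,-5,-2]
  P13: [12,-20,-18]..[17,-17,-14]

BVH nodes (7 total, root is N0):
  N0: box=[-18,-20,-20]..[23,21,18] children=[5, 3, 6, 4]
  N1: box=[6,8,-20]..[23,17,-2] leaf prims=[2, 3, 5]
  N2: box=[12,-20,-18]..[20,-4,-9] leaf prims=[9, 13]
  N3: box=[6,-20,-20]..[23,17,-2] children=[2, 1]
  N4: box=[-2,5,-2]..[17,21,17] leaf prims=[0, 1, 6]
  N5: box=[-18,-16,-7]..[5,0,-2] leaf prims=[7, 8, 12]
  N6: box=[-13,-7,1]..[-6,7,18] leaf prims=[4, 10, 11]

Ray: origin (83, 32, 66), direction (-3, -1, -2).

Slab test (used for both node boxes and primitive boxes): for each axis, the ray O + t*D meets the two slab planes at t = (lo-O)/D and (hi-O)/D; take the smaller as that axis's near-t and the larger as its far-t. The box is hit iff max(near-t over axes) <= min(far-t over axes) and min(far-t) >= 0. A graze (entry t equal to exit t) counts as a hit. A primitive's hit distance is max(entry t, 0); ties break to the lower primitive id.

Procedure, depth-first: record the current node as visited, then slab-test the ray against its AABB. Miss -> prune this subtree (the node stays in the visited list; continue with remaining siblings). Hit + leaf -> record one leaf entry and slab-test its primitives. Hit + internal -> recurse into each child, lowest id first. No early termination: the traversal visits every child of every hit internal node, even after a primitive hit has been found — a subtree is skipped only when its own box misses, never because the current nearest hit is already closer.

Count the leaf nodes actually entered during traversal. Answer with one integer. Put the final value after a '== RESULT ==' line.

Walk:
N0 x:[20,101/3] y:[11,52] z:[24,43] -> hit [24,101/3], descend [3, 4, 5, 6]
  N3 x:[20,77/3] y:[15,52] z:[34,43] -> miss, prune
  N4 x:[22,85/3] y:[11,27] z:[49/2,34] -> hit [49/2,27] leaf, test {P0(miss), P1(miss), P6(miss)}
  N5 x:[26,101/3] y:[32,48] z:[34,73/2] -> miss, prune
  N6 x:[89/3,32] y:[25,39] z:[24,65/2] -> hit [89/3,32] leaf, test {P4@t=30, P10(miss), P11(miss)}

Visited [0, 3, 4, 5, 6]. Tests: 5 box, 2 leaf. Nearest: P4.

== RESULT ==
2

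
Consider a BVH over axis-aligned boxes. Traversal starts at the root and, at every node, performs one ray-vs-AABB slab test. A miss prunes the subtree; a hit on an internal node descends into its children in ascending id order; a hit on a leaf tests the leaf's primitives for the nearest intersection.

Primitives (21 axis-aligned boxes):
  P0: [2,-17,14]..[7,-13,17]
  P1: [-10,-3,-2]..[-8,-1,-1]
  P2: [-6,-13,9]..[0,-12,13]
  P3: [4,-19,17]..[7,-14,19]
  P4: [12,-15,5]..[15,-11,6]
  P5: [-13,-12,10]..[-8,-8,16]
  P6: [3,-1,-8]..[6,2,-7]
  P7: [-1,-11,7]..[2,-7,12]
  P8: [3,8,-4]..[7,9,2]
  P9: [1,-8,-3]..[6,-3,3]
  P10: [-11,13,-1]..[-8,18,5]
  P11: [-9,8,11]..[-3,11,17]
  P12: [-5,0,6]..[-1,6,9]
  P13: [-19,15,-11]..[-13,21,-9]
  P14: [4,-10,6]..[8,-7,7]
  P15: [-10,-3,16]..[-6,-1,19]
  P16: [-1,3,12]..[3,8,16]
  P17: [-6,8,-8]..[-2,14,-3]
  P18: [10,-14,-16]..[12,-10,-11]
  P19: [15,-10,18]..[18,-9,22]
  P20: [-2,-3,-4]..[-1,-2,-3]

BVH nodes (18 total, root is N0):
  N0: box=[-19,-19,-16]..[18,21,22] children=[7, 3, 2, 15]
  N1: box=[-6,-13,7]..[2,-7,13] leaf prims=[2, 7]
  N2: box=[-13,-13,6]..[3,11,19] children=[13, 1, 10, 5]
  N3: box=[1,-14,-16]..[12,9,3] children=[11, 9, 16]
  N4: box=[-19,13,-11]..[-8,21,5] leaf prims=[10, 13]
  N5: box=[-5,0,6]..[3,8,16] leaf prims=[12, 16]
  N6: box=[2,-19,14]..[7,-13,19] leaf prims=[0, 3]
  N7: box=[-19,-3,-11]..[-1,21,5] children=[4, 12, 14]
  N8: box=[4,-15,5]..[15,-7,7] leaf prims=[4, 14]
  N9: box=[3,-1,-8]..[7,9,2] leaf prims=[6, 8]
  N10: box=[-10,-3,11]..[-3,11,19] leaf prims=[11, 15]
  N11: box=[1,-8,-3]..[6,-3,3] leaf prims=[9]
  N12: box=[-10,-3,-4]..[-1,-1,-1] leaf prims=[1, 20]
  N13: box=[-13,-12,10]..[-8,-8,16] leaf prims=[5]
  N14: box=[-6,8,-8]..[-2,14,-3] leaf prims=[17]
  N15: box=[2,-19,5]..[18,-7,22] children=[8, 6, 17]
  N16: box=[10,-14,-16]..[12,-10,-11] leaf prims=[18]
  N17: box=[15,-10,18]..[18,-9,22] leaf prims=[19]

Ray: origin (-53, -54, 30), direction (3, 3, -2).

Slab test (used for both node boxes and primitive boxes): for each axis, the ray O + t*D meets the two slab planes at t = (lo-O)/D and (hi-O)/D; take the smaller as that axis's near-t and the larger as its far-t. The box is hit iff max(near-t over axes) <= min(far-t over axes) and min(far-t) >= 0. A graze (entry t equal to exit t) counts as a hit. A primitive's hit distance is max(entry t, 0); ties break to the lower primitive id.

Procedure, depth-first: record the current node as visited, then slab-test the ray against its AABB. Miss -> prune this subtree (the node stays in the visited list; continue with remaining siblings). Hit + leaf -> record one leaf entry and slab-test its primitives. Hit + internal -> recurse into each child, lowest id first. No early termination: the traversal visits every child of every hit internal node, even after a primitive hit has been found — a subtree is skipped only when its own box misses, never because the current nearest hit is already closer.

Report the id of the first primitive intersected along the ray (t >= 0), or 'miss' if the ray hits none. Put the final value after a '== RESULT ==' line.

Walk:
N0 x:[34/3,71/3] y:[35/3,25] z:[4,23] -> hit [35/3,23], descend [2, 3, 7, 15]
  N2 x:[40/3,56/3] y:[41/3,65/3] z:[11/2,12] -> miss, prune
  N3 x:[18,65/3] y:[40/3,21] z:[27/2,23] -> hit [18,21], descend [9, 11, 16]
    N9 x:[56/3,20] y:[53/3,21] z:[14,19] -> hit [56/3,19] leaf, test {P6@t=56/3, P8(miss)}
    N11 x:[18,59/3] y:[46/3,17] z:[27/2,33/2] -> miss, prune
    N16 x:[21,65/3] y:[40/3,44/3] z:[41/2,23] -> miss, prune
  N7 x:[34/3,52/3] y:[17,25] z:[25/2,41/2] -> hit [17,52/3], descend [4, 12, 14]
    N4 x:[34/3,15] y:[67/3,25] z:[25/2,41/2] -> miss, prune
    N12 x:[43/3,52/3] y:[17,53/3] z:[31/2,17] -> hit [17,17] leaf, test {P1(miss), P20@t=17}
    N14 x:[47/3,17] y:[62/3,68/3] z:[33/2,19] -> miss, prune
  N15 x:[55/3,71/3] y:[35/3,47/3] z:[4,25/2] -> miss, prune

order=[0, 2, 3, 9, 11, 16, 7, 4, 12, 14, 15]  |boxes|=11  |leaves|=2  hit=P20

== RESULT ==
20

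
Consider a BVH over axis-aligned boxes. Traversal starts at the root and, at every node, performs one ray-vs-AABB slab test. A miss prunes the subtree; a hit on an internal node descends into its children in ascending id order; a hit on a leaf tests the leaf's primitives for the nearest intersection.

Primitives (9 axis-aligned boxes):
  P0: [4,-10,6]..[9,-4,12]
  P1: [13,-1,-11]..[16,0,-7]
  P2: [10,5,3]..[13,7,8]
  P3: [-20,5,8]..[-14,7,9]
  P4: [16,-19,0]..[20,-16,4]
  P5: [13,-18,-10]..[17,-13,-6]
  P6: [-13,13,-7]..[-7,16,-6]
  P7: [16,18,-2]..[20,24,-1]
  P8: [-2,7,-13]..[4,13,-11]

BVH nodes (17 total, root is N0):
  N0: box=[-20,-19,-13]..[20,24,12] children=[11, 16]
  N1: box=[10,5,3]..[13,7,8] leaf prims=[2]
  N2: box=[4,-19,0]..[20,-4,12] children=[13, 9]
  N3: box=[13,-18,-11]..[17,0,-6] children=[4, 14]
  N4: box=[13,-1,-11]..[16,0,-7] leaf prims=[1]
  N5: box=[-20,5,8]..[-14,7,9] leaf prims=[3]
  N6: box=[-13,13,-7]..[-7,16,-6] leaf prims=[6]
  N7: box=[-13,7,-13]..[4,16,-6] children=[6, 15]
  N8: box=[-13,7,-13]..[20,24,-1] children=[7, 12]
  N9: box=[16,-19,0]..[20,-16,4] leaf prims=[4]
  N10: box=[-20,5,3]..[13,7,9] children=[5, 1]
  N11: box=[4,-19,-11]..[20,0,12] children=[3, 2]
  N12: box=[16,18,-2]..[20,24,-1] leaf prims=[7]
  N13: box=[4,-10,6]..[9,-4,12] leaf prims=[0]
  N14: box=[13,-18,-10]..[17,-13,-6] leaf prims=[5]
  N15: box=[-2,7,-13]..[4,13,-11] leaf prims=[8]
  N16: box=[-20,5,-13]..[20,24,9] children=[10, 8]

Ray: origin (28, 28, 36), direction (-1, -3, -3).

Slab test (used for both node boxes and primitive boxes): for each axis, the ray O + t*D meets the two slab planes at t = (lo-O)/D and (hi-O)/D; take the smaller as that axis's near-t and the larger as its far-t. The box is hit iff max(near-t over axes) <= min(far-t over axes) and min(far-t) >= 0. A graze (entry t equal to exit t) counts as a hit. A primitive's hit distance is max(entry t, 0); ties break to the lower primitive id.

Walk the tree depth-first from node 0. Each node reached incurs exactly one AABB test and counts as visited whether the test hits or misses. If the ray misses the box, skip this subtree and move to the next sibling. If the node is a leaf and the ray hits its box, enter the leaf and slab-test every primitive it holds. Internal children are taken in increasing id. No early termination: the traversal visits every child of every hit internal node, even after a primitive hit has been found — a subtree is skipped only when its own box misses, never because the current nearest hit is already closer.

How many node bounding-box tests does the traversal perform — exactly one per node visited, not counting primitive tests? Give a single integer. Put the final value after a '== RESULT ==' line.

Trace the traversal:
N0 x:[8,48] y:[4/3,47/3] z:[8,49/3] -> hit [8,47/3], descend [11, 16]
  N11 x:[8,24] y:[28/3,47/3] z:[8,47/3] -> hit [28/3,47/3], descend [2, 3]
    N2 x:[8,24] y:[32/3,47/3] z:[8,12] -> hit [32/3,12], descend [9, 13]
      N9 x:[8,12] y:[44/3,47/3] z:[32/3,12] -> miss, prune
      N13 x:[19,24] y:[32/3,38/3] z:[8,10] -> miss, prune
    N3 x:[11,15] y:[28/3,46/3] z:[14,47/3] -> hit [14,15], descend [4, 14]
      N4 x:[12,15] y:[28/3,29/3] z:[43/3,47/3] -> miss, prune
      N14 x:[11,15] y:[41/3,46/3] z:[14,46/3] -> hit [14,15] leaf, test {P5@t=14}
  N16 x:[8,48] y:[4/3,23/3] z:[9,49/3] -> miss, prune

order=[0, 11, 2, 9, 13, 3, 4, 14, 16]  |boxes|=9  |leaves|=1  hit=P5

== RESULT ==
9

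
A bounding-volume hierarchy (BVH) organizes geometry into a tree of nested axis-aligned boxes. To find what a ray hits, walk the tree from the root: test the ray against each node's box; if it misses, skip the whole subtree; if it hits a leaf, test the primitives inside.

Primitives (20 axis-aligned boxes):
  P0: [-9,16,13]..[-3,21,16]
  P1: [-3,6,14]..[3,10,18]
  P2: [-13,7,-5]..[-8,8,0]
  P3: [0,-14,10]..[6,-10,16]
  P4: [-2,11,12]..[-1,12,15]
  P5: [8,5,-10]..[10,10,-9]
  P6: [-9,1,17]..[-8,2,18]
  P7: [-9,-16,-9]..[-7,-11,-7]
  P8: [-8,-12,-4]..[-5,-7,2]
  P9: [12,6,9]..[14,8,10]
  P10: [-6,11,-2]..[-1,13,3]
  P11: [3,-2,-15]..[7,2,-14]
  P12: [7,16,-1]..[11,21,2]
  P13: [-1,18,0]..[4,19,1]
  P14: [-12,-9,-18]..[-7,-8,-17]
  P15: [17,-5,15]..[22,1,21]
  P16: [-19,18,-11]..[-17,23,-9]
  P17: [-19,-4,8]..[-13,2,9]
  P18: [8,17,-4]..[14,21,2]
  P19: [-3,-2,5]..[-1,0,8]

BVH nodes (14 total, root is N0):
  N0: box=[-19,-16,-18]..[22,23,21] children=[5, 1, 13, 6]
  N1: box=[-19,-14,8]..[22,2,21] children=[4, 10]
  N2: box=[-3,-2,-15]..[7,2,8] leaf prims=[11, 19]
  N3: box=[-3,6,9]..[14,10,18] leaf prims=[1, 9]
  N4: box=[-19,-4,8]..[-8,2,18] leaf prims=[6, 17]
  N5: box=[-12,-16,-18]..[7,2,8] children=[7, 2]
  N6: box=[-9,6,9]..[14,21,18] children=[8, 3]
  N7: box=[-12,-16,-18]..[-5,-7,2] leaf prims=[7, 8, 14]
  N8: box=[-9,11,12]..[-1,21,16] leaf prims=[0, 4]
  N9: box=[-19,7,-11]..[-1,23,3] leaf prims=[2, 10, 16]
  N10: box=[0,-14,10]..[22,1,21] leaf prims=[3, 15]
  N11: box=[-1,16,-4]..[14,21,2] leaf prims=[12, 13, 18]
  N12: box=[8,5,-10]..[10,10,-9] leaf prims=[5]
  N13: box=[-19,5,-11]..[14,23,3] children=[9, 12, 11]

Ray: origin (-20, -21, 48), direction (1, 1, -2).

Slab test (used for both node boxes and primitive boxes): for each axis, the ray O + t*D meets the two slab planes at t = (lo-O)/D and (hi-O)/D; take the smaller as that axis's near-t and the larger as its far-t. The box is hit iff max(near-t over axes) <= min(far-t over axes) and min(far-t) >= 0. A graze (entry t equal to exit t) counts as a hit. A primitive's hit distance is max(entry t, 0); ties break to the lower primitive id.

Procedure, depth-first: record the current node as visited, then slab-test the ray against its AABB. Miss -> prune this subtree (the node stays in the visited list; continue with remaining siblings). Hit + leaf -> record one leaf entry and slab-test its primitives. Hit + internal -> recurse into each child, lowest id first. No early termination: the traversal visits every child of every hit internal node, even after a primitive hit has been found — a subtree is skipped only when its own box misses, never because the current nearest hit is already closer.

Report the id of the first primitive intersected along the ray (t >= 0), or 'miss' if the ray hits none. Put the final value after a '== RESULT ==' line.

Walk:
N0 x:[1,42] y:[5,44] z:[27/2,33] -> hit [27/2,33], descend [1, 5, 6, 13]
  N1 x:[1,42] y:[7,23] z:[27/2,20] -> hit [27/2,20], descend [4, 10]
    N4 x:[1,12] y:[17,23] z:[15,20] -> miss, prune
    N10 x:[20,42] y:[7,22] z:[27/2,19] -> miss, prune
  N5 x:[8,27] y:[5,23] z:[20,33] -> hit [20,23], descend [2, 7]
    N2 x:[17,27] y:[19,23] z:[20,63/2] -> hit [20,23] leaf, test {P11(miss), P19(miss)}
    N7 x:[8,15] y:[5,14] z:[23,33] -> miss, prune
  N6 x:[11,34] y:[27,42] z:[15,39/2] -> miss, prune
  N13 x:[1,34] y:[26,44] z:[45/2,59/2] -> hit [26,59/2], descend [9, 11, 12]
    N9 x:[1,19] y:[28,44] z:[45/2,59/2] -> miss, prune
    N11 x:[19,34] y:[37,42] z:[23,26] -> miss, prune
    N12 x:[28,30] y:[26,31] z:[57/2,29] -> hit [57/2,29] leaf, test {P5@t=57/2}

12 AABB tests over nodes [0, 1, 4, 10, 5, 2, 7, 6, 13, 9, 11, 12]; 2 leaves entered; closest P5.

== RESULT ==
5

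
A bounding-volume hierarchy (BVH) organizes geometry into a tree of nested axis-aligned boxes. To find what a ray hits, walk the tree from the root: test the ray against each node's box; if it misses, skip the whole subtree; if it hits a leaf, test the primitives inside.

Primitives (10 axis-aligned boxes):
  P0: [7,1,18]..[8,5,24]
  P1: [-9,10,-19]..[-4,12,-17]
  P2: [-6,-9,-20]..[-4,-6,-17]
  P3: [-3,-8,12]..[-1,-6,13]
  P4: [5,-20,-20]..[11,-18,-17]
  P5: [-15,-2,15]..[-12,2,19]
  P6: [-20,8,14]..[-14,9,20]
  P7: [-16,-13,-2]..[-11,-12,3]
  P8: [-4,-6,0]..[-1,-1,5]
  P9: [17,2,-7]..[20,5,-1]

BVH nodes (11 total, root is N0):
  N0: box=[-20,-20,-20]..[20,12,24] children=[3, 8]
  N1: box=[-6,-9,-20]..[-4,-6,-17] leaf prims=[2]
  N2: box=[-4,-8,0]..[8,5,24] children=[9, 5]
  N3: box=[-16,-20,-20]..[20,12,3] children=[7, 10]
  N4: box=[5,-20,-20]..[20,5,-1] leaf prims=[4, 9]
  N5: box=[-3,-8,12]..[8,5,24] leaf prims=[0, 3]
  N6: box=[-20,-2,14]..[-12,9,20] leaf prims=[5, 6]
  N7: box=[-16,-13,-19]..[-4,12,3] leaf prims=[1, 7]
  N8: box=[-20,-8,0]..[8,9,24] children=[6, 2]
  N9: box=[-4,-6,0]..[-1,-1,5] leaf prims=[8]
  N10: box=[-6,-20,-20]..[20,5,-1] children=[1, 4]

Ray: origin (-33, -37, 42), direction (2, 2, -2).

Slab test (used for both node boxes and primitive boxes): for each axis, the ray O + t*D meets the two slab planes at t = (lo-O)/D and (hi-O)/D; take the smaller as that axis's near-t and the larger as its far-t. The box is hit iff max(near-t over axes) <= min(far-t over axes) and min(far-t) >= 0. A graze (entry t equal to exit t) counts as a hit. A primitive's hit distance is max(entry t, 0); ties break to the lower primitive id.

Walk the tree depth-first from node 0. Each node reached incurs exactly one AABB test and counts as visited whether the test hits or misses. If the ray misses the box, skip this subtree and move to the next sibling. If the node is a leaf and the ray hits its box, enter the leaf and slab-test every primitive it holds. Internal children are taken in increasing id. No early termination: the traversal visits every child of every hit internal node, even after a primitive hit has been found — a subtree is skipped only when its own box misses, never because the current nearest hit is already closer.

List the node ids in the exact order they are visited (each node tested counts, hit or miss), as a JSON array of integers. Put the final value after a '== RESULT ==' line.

Walk:
N0 x:[13/2,53/2] y:[17/2,49/2] z:[9,31] -> hit [9,49/2], descend [3, 8]
  N3 x:[17/2,53/2] y:[17/2,49/2] z:[39/2,31] -> hit [39/2,49/2], descend [7, 10]
    N7 x:[17/2,29/2] y:[12,49/2] z:[39/2,61/2] -> miss, prune
    N10 x:[27/2,53/2] y:[17/2,21] z:[43/2,31] -> miss, prune
  N8 x:[13/2,41/2] y:[29/2,23] z:[9,21] -> hit [29/2,41/2], descend [2, 6]
    N2 x:[29/2,41/2] y:[29/2,21] z:[9,21] -> hit [29/2,41/2], descend [5, 9]
      N5 x:[15,41/2] y:[29/2,21] z:[9,15] -> hit [15,15] leaf, test {P0(miss), P3@t=15}
      N9 x:[29/2,16] y:[31/2,18] z:[37/2,21] -> miss, prune
    N6 x:[13/2,21/2] y:[35/2,23] z:[11,14] -> miss, prune

Summary -> nodes [0, 3, 7, 10, 8, 2, 5, 9, 6]; box-tests=9; leaf-entries=1; first=P3

== RESULT ==
[0, 3, 7, 10, 8, 2, 5, 9, 6]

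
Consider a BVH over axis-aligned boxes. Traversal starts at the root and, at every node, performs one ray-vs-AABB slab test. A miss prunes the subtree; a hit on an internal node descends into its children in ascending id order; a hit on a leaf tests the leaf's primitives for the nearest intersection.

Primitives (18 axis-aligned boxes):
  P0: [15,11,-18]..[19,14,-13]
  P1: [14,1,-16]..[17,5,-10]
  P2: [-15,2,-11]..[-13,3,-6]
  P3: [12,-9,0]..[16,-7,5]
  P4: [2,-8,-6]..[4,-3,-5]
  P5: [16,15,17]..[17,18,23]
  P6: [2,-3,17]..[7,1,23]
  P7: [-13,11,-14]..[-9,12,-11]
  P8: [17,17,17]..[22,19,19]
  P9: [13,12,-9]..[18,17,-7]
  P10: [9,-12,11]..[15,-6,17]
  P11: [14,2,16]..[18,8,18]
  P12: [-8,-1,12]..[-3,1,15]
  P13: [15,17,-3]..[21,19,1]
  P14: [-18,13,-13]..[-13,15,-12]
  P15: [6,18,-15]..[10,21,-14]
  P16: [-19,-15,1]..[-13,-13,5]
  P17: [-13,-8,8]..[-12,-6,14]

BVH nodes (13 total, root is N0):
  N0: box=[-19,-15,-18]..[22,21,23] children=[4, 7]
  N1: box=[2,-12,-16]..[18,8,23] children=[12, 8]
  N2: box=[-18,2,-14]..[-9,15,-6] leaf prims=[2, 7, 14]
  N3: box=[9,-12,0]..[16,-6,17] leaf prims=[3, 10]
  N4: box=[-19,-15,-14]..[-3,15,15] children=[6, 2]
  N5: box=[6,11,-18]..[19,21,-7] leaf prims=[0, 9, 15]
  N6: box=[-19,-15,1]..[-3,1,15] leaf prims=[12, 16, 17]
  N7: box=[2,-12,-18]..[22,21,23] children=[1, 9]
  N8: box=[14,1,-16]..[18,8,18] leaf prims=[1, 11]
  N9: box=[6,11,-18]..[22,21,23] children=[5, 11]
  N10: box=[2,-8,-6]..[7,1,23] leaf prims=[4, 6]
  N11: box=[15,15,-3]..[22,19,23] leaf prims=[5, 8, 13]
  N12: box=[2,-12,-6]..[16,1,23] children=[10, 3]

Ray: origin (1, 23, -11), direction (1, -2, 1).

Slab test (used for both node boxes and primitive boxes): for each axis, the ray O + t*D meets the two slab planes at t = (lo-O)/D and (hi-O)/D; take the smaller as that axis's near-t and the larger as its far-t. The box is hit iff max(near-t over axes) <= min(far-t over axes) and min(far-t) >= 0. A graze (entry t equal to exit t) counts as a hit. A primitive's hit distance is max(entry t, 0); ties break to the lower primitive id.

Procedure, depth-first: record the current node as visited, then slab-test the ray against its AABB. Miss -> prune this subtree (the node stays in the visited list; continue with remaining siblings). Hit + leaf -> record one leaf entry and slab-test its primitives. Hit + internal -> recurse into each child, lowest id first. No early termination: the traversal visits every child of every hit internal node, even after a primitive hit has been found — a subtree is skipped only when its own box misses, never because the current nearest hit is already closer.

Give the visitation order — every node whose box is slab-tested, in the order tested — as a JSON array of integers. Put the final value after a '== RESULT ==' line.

Trace the traversal:
N0 x:[-20,21] y:[1,19] z:[-7,34] -> hit [1,19], descend [4, 7]
  N4 x:[-20,-4] y:[4,19] z:[-3,26] -> miss, prune
  N7 x:[1,21] y:[1,35/2] z:[-7,34] -> hit [1,35/2], descend [1, 9]
    N1 x:[1,17] y:[15/2,35/2] z:[-5,34] -> hit [15/2,17], descend [8, 12]
      N8 x:[13,17] y:[15/2,11] z:[-5,29] -> miss, prune
      N12 x:[1,15] y:[11,35/2] z:[5,34] -> hit [11,15], descend [3, 10]
        N3 x:[8,15] y:[29/2,35/2] z:[11,28] -> hit [29/2,15] leaf, test {P3@t=15, P10(miss)}
        N10 x:[1,6] y:[11,31/2] z:[5,34] -> miss, prune
    N9 x:[5,21] y:[1,6] z:[-7,34] -> hit [5,6], descend [5, 11]
      N5 x:[5,18] y:[1,6] z:[-7,4] -> miss, prune
      N11 x:[14,21] y:[2,4] z:[8,34] -> miss, prune

Summary -> nodes [0, 4, 7, 1, 8, 12, 3, 10, 9, 5, 11]; box-tests=11; leaf-entries=1; first=P3

== RESULT ==
[0, 4, 7, 1, 8, 12, 3, 10, 9, 5, 11]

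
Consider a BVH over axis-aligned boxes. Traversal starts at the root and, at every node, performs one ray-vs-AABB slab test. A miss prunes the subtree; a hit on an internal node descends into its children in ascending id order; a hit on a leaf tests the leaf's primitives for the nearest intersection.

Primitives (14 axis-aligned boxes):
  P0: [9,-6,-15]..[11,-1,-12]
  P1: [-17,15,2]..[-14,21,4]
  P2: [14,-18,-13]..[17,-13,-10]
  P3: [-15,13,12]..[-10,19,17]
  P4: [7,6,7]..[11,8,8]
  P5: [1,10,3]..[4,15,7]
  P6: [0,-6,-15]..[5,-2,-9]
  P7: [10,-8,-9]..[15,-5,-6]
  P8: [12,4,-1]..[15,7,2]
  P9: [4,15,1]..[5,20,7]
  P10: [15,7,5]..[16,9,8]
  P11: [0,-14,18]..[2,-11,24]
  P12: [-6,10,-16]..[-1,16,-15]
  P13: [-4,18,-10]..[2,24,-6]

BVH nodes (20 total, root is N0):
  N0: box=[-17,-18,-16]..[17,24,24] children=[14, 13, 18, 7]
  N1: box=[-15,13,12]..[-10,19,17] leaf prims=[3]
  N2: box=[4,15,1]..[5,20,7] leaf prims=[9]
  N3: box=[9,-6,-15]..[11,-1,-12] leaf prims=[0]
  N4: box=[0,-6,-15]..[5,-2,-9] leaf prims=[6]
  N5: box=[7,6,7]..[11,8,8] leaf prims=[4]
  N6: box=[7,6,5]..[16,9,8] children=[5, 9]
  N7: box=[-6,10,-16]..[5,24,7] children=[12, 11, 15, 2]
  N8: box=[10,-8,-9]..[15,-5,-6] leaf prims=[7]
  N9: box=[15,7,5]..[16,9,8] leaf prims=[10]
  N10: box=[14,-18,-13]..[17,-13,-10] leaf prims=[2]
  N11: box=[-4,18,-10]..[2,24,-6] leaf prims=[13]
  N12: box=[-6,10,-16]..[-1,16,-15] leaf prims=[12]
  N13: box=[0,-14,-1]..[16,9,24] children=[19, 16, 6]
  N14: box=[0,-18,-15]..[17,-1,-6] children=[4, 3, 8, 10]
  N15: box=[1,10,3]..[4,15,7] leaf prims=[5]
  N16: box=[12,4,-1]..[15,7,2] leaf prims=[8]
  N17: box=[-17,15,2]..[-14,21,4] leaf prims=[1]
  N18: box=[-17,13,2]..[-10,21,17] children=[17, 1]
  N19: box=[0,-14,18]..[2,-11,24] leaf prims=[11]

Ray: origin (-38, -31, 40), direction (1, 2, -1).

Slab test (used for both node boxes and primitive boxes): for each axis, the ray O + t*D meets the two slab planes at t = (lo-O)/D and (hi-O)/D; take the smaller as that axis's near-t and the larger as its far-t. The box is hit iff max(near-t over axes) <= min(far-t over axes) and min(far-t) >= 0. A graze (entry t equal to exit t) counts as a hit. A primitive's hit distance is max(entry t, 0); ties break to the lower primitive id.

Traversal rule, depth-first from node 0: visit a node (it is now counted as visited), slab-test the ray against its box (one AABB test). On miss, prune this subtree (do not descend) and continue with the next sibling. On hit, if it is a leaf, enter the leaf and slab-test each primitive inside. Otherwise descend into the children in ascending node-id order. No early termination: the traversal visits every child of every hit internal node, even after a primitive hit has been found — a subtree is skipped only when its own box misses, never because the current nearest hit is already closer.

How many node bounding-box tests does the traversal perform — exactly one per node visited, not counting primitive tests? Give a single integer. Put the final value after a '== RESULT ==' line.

Trace the traversal:
N0 x:[21,55] y:[13/2,55/2] z:[16,56] -> hit [21,55/2], descend [7, 13, 14, 18]
  N7 x:[32,43] y:[41/2,55/2] z:[33,56] -> miss, prune
  N13 x:[38,54] y:[17/2,20] z:[16,41] -> miss, prune
  N14 x:[38,55] y:[13/2,15] z:[46,55] -> miss, prune
  N18 x:[21,28] y:[22,26] z:[23,38] -> hit [23,26], descend [1, 17]
    N1 x:[23,28] y:[22,25] z:[23,28] -> hit [23,25] leaf, test {P3@t=23}
    N17 x:[21,24] y:[23,26] z:[36,38] -> miss, prune

Visited [0, 7, 13, 14, 18, 1, 17]. Tests: 7 box, 1 leaf. Nearest: P3.

== RESULT ==
7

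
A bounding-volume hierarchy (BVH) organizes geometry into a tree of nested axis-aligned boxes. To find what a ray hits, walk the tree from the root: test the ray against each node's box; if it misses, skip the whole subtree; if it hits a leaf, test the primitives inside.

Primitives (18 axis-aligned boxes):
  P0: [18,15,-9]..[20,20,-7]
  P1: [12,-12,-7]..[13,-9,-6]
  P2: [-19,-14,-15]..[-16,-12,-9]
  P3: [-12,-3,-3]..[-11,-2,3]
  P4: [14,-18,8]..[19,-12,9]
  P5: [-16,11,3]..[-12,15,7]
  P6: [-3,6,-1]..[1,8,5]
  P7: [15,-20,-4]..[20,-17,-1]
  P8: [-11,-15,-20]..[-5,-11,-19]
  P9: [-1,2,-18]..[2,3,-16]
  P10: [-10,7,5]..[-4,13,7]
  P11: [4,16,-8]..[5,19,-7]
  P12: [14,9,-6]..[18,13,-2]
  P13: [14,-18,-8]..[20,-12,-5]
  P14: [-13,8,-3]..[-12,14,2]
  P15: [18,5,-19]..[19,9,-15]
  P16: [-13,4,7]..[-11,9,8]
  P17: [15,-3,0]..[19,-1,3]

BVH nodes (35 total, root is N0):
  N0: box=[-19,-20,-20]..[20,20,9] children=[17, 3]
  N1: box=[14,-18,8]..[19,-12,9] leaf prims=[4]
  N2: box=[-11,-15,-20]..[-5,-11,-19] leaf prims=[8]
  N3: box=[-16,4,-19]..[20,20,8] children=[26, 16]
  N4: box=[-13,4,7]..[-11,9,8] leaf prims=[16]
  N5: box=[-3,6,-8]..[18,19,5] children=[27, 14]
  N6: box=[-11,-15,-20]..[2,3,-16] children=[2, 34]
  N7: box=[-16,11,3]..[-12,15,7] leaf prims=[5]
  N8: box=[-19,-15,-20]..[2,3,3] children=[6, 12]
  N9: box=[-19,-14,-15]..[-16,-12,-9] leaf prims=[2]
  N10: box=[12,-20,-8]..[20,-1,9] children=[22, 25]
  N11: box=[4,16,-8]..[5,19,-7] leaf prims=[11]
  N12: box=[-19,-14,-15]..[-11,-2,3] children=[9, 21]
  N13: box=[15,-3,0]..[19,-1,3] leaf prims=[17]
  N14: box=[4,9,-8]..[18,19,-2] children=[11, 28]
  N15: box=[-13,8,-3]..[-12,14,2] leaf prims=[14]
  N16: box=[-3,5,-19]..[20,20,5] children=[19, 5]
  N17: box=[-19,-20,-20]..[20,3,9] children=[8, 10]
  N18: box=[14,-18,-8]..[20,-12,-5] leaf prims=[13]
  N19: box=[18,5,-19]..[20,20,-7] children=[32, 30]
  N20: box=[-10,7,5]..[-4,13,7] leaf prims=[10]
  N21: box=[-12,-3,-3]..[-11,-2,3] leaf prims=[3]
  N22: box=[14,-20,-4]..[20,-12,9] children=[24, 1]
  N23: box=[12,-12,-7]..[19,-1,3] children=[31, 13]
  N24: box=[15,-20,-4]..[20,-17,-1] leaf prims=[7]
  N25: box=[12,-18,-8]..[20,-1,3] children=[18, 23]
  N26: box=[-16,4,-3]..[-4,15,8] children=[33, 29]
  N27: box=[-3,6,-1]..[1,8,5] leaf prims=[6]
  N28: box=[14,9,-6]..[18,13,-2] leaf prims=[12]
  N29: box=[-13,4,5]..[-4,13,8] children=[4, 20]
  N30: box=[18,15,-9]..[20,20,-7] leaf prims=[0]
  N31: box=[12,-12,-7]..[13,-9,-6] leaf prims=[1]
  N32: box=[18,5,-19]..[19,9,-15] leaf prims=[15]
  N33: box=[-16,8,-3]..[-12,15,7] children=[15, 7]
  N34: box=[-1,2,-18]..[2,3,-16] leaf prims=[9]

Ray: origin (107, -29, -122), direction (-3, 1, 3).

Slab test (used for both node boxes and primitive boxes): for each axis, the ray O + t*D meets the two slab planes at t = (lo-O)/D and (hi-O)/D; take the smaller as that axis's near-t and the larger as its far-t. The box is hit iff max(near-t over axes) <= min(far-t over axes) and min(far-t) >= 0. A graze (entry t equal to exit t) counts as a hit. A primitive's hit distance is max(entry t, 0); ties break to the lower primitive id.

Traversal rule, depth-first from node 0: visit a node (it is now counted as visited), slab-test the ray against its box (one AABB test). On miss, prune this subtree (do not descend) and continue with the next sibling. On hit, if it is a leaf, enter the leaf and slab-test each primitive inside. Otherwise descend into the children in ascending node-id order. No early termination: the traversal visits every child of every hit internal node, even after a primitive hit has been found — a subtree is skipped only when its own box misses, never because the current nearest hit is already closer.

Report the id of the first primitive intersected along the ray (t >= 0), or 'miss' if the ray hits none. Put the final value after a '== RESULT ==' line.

Traverse from the root:
N0 x:[29,42] y:[9,49] z:[34,131/3] -> hit [34,42], descend [3, 17]
  N3 x:[29,41] y:[33,49] z:[103/3,130/3] -> hit [103/3,41], descend [16, 26]
    N16 x:[29,110/3] y:[34,49] z:[103/3,127/3] -> hit [103/3,110/3], descend [5, 19]
      N5 x:[89/3,110/3] y:[35,48] z:[38,127/3] -> miss, prune
      N19 x:[29,89/3] y:[34,49] z:[103/3,115/3] -> miss, prune
    N26 x:[37,41] y:[33,44] z:[119/3,130/3] -> hit [119/3,41], descend [29, 33]
      N29 x:[37,40] y:[33,42] z:[127/3,130/3] -> miss, prune
      N33 x:[119/3,41] y:[37,44] z:[119/3,43] -> hit [119/3,41], descend [7, 15]
        N7 x:[119/3,41] y:[40,44] z:[125/3,43] -> miss, prune
        N15 x:[119/3,40] y:[37,43] z:[119/3,124/3] -> hit [119/3,40] leaf, test {P14@t=119/3}
  N17 x:[29,42] y:[9,32] z:[34,131/3] -> miss, prune

11 AABB tests over nodes [0, 3, 16, 5, 19, 26, 29, 33, 7, 15, 17]; 1 leaf entered; closest P14.

== RESULT ==
14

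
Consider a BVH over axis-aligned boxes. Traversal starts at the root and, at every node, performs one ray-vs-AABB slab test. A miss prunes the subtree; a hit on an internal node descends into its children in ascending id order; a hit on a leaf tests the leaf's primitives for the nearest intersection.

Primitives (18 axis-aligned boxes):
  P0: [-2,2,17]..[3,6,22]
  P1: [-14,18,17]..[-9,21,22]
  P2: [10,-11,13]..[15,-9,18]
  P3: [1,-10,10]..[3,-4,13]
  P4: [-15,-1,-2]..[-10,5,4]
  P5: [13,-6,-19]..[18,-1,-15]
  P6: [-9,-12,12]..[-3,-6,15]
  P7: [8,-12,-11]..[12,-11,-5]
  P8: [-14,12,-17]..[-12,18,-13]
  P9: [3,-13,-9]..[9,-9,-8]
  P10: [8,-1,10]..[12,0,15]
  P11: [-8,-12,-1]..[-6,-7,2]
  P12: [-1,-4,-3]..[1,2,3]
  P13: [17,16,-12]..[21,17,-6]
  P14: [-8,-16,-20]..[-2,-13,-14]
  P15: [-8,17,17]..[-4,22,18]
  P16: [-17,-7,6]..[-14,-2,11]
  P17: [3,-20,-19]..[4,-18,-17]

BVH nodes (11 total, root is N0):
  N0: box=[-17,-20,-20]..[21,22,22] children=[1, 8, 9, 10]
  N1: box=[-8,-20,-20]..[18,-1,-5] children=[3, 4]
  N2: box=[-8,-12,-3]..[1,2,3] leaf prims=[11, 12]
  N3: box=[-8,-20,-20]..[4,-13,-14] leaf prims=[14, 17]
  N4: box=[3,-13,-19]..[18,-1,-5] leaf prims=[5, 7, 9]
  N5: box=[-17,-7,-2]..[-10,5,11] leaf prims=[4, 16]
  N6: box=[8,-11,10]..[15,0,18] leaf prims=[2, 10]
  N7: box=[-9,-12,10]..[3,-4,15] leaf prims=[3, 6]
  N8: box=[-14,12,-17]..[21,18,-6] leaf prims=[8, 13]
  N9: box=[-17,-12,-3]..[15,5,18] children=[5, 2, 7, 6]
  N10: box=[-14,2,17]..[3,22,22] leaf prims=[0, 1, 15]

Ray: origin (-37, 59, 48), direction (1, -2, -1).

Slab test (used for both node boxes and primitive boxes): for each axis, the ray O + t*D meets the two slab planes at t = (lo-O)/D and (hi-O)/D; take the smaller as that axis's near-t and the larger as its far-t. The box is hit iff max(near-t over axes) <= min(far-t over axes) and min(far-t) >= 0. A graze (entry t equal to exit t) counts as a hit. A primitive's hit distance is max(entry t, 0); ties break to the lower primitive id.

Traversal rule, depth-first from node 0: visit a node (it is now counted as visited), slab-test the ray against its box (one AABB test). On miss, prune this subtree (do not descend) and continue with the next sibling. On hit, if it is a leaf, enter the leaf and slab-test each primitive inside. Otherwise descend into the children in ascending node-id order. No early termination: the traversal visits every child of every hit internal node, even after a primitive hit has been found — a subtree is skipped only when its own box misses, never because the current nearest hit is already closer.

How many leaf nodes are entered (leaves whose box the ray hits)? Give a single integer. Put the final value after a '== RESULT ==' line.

Traverse from the root:
N0 x:[20,58] y:[37/2,79/2] z:[26,68] -> hit [26,79/2], descend [1, 8, 9, 10]
  N1 x:[29,55] y:[30,79/2] z:[53,68] -> miss, prune
  N8 x:[23,58] y:[41/2,47/2] z:[54,65] -> miss, prune
  N9 x:[20,52] y:[27,71/2] z:[30,51] -> hit [30,71/2], descend [2, 5, 6, 7]
    N2 x:[29,38] y:[57/2,71/2] z:[45,51] -> miss, prune
    N5 x:[20,27] y:[27,33] z:[37,50] -> miss, prune
    N6 x:[45,52] y:[59/2,35] z:[30,38] -> miss, prune
    N7 x:[28,40] y:[63/2,71/2] z:[33,38] -> hit [33,71/2] leaf, test {P3(miss), P6@t=33}
  N10 x:[23,40] y:[37/2,57/2] z:[26,31] -> hit [26,57/2] leaf, test {P0(miss), P1(miss), P15(miss)}

Summary -> nodes [0, 1, 8, 9, 2, 5, 6, 7, 10]; box-tests=9; leaf-entries=2; first=P6

== RESULT ==
2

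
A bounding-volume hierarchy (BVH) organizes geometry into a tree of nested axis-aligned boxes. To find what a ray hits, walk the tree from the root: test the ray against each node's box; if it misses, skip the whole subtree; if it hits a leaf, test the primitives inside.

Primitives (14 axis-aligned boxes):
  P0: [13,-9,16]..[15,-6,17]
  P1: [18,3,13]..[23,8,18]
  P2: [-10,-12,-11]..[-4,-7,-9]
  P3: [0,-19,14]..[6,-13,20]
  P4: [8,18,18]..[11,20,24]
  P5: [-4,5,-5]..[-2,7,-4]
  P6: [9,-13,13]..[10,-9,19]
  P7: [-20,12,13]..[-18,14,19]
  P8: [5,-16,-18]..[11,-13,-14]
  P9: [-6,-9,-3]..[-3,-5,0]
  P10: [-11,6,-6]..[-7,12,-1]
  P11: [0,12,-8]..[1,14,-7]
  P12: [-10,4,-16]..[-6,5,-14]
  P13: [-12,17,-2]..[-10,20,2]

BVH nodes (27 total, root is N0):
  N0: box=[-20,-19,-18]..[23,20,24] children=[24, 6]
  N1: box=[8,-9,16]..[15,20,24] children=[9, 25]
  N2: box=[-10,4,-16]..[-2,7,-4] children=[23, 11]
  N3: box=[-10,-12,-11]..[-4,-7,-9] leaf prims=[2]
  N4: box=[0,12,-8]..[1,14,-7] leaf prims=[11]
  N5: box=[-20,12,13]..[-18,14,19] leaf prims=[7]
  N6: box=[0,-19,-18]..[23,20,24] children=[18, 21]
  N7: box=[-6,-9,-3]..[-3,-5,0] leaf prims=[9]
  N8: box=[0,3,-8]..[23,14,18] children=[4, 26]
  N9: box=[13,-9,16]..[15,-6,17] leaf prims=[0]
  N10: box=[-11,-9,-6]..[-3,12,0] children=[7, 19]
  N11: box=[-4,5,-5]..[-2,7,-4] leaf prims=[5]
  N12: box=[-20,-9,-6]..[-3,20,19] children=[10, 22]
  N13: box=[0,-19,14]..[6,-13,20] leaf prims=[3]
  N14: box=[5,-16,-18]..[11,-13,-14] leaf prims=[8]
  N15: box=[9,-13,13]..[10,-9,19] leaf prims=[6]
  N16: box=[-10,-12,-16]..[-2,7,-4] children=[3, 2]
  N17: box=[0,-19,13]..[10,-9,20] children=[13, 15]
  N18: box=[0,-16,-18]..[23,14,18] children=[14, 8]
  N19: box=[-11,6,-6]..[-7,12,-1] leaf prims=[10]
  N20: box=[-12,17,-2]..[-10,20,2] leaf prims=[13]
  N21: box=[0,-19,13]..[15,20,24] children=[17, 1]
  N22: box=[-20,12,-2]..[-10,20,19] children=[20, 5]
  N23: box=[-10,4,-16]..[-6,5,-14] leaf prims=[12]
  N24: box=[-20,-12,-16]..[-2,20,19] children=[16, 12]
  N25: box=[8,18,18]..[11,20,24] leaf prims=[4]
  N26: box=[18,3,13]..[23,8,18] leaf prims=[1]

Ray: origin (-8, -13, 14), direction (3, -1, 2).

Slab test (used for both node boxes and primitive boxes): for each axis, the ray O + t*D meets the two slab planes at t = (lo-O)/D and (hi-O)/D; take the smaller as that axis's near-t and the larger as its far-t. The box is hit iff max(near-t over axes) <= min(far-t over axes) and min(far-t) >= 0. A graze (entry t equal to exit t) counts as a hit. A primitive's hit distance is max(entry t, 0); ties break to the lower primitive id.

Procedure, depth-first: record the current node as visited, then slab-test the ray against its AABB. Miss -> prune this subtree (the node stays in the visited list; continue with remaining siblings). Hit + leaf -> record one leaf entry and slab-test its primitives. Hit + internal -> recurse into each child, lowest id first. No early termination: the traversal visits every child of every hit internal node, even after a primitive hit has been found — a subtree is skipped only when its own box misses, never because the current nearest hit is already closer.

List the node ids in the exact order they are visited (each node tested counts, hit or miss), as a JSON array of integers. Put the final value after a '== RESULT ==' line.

Traverse from the root:
N0 x:[-4,31/3] y:[-33,6] z:[-16,5] -> hit [-4,5], descend [6, 24]
  N6 x:[8/3,31/3] y:[-33,6] z:[-16,5] -> hit [8/3,5], descend [18, 21]
    N18 x:[8/3,31/3] y:[-27,3] z:[-16,2] -> miss, prune
    N21 x:[8/3,23/3] y:[-33,6] z:[-1/2,5] -> hit [8/3,5], descend [1, 17]
      N1 x:[16/3,23/3] y:[-33,-4] z:[1,5] -> miss, prune
      N17 x:[8/3,6] y:[-4,6] z:[-1/2,3] -> hit [8/3,3], descend [13, 15]
        N13 x:[8/3,14/3] y:[0,6] z:[0,3] -> hit [8/3,3] leaf, test {P3@t=8/3}
        N15 x:[17/3,6] y:[-4,0] z:[-1/2,5/2] -> miss, prune
  N24 x:[-4,2] y:[-33,-1] z:[-15,5/2] -> miss, prune

Summary -> nodes [0, 6, 18, 21, 1, 17, 13, 15, 24]; box-tests=9; leaf-entries=1; first=P3

== RESULT ==
[0, 6, 18, 21, 1, 17, 13, 15, 24]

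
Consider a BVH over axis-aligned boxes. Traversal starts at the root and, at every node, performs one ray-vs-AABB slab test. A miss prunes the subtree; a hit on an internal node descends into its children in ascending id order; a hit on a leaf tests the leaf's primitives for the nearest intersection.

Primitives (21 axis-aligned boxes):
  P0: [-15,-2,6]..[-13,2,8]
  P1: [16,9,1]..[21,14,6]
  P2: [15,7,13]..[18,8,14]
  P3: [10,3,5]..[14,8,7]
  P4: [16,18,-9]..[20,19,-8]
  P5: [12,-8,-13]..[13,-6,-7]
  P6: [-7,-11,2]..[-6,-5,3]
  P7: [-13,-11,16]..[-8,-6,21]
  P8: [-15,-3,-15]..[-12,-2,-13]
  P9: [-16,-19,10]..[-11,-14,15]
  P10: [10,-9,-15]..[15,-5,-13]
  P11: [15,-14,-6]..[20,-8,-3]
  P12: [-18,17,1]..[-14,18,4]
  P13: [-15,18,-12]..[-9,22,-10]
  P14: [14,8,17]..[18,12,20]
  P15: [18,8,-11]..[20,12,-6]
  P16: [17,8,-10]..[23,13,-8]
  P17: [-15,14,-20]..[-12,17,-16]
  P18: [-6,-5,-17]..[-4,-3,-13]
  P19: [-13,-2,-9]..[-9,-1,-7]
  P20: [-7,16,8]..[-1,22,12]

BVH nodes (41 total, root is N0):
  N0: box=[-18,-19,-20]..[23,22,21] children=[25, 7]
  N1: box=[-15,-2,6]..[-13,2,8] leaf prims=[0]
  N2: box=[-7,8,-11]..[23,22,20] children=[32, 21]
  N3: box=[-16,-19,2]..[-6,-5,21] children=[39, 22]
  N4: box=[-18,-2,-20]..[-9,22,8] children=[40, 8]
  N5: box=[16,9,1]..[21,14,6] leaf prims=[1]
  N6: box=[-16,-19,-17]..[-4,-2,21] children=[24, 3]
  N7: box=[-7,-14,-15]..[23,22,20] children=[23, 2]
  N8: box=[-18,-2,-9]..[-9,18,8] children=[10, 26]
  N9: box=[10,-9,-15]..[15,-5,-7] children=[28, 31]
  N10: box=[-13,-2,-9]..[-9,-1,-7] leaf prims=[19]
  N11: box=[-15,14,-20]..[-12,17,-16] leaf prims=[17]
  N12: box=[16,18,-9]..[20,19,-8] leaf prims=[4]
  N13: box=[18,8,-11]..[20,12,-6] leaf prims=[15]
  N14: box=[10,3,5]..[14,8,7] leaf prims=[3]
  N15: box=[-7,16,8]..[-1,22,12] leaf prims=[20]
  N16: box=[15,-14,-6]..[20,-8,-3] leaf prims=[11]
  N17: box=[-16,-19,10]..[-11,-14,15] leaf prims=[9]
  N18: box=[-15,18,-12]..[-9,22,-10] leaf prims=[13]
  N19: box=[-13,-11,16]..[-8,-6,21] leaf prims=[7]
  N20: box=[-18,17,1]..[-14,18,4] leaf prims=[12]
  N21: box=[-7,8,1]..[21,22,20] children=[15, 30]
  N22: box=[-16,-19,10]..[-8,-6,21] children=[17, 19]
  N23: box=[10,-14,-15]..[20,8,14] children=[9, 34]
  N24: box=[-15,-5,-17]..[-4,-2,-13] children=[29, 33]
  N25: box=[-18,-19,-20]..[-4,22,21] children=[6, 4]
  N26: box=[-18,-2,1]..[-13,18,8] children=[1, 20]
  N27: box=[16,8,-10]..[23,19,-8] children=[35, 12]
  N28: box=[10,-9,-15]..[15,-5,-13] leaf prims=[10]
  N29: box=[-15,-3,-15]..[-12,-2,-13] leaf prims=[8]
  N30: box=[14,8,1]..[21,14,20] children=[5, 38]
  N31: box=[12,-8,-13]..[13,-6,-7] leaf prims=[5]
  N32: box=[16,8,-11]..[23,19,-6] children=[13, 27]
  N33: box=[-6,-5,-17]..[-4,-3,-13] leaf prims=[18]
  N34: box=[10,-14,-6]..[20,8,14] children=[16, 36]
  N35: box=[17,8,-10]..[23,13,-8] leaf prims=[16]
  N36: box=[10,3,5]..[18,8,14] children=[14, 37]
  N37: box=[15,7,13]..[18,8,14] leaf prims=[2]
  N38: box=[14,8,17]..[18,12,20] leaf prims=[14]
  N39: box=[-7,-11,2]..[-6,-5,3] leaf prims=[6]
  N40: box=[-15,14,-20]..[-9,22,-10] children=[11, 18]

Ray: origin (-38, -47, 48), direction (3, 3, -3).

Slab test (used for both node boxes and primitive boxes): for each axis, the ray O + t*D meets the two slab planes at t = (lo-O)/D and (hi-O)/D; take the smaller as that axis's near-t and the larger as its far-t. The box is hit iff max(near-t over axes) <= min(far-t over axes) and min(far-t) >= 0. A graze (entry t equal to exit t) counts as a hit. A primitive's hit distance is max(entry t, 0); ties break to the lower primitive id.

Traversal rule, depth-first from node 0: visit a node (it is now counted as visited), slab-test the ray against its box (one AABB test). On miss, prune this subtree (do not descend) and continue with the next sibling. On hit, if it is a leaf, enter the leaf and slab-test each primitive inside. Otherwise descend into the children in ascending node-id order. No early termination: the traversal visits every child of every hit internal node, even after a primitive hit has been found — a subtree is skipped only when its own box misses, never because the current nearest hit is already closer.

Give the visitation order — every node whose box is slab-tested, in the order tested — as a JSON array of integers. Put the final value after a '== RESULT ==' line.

Walk:
N0 x:[20/3,61/3] y:[28/3,23] z:[9,68/3] -> hit [28/3,61/3], descend [7, 25]
  N7 x:[31/3,61/3] y:[11,23] z:[28/3,21] -> hit [11,61/3], descend [2, 23]
    N2 x:[31/3,61/3] y:[55/3,23] z:[28/3,59/3] -> hit [55/3,59/3], descend [21, 32]
      N21 x:[31/3,59/3] y:[55/3,23] z:[28/3,47/3] -> miss, prune
      N32 x:[18,61/3] y:[55/3,22] z:[18,59/3] -> hit [55/3,59/3], descend [13, 27]
        N13 x:[56/3,58/3] y:[55/3,59/3] z:[18,59/3] -> hit [56/3,58/3] leaf, test {P15@t=56/3}
        N27 x:[18,61/3] y:[55/3,22] z:[56/3,58/3] -> hit [56/3,58/3], descend [12, 35]
          N12 x:[18,58/3] y:[65/3,22] z:[56/3,19] -> miss, prune
          N35 x:[55/3,61/3] y:[55/3,20] z:[56/3,58/3] -> hit [56/3,58/3] leaf, test {P16@t=56/3}
    N23 x:[16,58/3] y:[11,55/3] z:[34/3,21] -> hit [16,55/3], descend [9, 34]
      N9 x:[16,53/3] y:[38/3,14] z:[55/3,21] -> miss, prune
      N34 x:[16,58/3] y:[11,55/3] z:[34/3,18] -> hit [16,18], descend [16, 36]
        N16 x:[53/3,58/3] y:[11,13] z:[17,18] -> miss, prune
        N36 x:[16,56/3] y:[50/3,55/3] z:[34/3,43/3] -> miss, prune
  N25 x:[20/3,34/3] y:[28/3,23] z:[9,68/3] -> hit [28/3,34/3], descend [4, 6]
    N4 x:[20/3,29/3] y:[15,23] z:[40/3,68/3] -> miss, prune
    N6 x:[22/3,34/3] y:[28/3,15] z:[9,65/3] -> hit [28/3,34/3], descend [3, 24]
      N3 x:[22/3,32/3] y:[28/3,14] z:[9,46/3] -> hit [28/3,32/3], descend [22, 39]
        N22 x:[22/3,10] y:[28/3,41/3] z:[9,38/3] -> hit [28/3,10], descend [17, 19]
          N17 x:[22/3,9] y:[28/3,11] z:[11,38/3] -> miss, prune
          N19 x:[25/3,10] y:[12,41/3] z:[9,32/3] -> miss, prune
        N39 x:[31/3,32/3] y:[12,14] z:[15,46/3] -> miss, prune
      N24 x:[23/3,34/3] y:[14,15] z:[61/3,65/3] -> miss, prune

23 AABB tests over nodes [0, 7, 2, 21, 32, 13, 27, 12, 35, 23, 9, 34, 16, 36, 25, 4, 6, 3, 22, 17, 19, 39, 24]; 2 leaves entered; closest P15.

== RESULT ==
[0, 7, 2, 21, 32, 13, 27, 12, 35, 23, 9, 34, 16, 36, 25, 4, 6, 3, 22, 17, 19, 39, 24]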